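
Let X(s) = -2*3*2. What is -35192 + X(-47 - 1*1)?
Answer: -35204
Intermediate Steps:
X(s) = -12 (X(s) = -6*2 = -12)
-35192 + X(-47 - 1*1) = -35192 - 12 = -35204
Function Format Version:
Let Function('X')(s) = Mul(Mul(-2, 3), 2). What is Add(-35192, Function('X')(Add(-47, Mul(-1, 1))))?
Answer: -35204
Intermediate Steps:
Function('X')(s) = -12 (Function('X')(s) = Mul(-6, 2) = -12)
Add(-35192, Function('X')(Add(-47, Mul(-1, 1)))) = Add(-35192, -12) = -35204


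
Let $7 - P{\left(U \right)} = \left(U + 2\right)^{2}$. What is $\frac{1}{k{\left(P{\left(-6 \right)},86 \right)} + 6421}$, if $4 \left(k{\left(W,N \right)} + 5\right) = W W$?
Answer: $\frac{4}{25745} \approx 0.00015537$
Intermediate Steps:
$P{\left(U \right)} = 7 - \left(2 + U\right)^{2}$ ($P{\left(U \right)} = 7 - \left(U + 2\right)^{2} = 7 - \left(2 + U\right)^{2}$)
$k{\left(W,N \right)} = -5 + \frac{W^{2}}{4}$ ($k{\left(W,N \right)} = -5 + \frac{W W}{4} = -5 + \frac{W^{2}}{4}$)
$\frac{1}{k{\left(P{\left(-6 \right)},86 \right)} + 6421} = \frac{1}{\left(-5 + \frac{\left(7 - \left(2 - 6\right)^{2}\right)^{2}}{4}\right) + 6421} = \frac{1}{\left(-5 + \frac{\left(7 - \left(-4\right)^{2}\right)^{2}}{4}\right) + 6421} = \frac{1}{\left(-5 + \frac{\left(7 - 16\right)^{2}}{4}\right) + 6421} = \frac{1}{\left(-5 + \frac{\left(-9\right)^{2}}{4}\right) + 6421} = \frac{1}{\left(-5 + \frac{1}{4} \cdot 81\right) + 6421} = \frac{1}{\left(-5 + \frac{81}{4}\right) + 6421} = \frac{1}{\frac{61}{4} + 6421} = \frac{1}{\frac{25745}{4}} = \frac{4}{25745}$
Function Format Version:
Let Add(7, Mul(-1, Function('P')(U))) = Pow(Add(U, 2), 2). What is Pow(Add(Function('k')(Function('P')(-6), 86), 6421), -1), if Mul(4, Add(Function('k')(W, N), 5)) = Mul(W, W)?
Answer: Rational(4, 25745) ≈ 0.00015537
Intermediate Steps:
Function('P')(U) = Add(7, Mul(-1, Pow(Add(2, U), 2))) (Function('P')(U) = Add(7, Mul(-1, Pow(Add(U, 2), 2))) = Add(7, Mul(-1, Pow(Add(2, U), 2))))
Function('k')(W, N) = Add(-5, Mul(Rational(1, 4), Pow(W, 2))) (Function('k')(W, N) = Add(-5, Mul(Rational(1, 4), Mul(W, W))) = Add(-5, Mul(Rational(1, 4), Pow(W, 2))))
Pow(Add(Function('k')(Function('P')(-6), 86), 6421), -1) = Pow(Add(Add(-5, Mul(Rational(1, 4), Pow(Add(7, Mul(-1, Pow(Add(2, -6), 2))), 2))), 6421), -1) = Pow(Add(Add(-5, Mul(Rational(1, 4), Pow(Add(7, Mul(-1, Pow(-4, 2))), 2))), 6421), -1) = Pow(Add(Add(-5, Mul(Rational(1, 4), Pow(Add(7, Mul(-1, 16)), 2))), 6421), -1) = Pow(Add(Add(-5, Mul(Rational(1, 4), Pow(Add(7, -16), 2))), 6421), -1) = Pow(Add(Add(-5, Mul(Rational(1, 4), Pow(-9, 2))), 6421), -1) = Pow(Add(Add(-5, Mul(Rational(1, 4), 81)), 6421), -1) = Pow(Add(Add(-5, Rational(81, 4)), 6421), -1) = Pow(Add(Rational(61, 4), 6421), -1) = Pow(Rational(25745, 4), -1) = Rational(4, 25745)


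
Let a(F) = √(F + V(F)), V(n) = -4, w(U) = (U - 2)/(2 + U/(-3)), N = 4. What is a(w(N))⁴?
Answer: 1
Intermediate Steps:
w(U) = (-2 + U)/(2 - U/3) (w(U) = (-2 + U)/(2 + U*(-⅓)) = (-2 + U)/(2 - U/3))
a(F) = √(-4 + F) (a(F) = √(F - 4) = √(-4 + F))
a(w(N))⁴ = (√(-4 + 3*(2 - 1*4)/(-6 + 4)))⁴ = (√(-4 + 3*(2 - 4)/(-2)))⁴ = (√(-4 + 3*(-½)*(-2)))⁴ = (√(-4 + 3))⁴ = (√(-1))⁴ = I⁴ = 1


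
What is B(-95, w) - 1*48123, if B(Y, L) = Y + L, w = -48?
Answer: -48266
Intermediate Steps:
B(Y, L) = L + Y
B(-95, w) - 1*48123 = (-48 - 95) - 1*48123 = -143 - 48123 = -48266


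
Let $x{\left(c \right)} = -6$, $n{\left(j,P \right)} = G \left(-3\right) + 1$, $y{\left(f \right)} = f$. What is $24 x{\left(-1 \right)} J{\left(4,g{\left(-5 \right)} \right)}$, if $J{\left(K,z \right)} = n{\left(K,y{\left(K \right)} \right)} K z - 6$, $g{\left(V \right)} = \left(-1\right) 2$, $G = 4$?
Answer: $-11808$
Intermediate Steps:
$n{\left(j,P \right)} = -11$ ($n{\left(j,P \right)} = 4 \left(-3\right) + 1 = -12 + 1 = -11$)
$g{\left(V \right)} = -2$
$J{\left(K,z \right)} = -6 - 11 K z$ ($J{\left(K,z \right)} = - 11 K z - 6 = -6 - 11 K z$)
$24 x{\left(-1 \right)} J{\left(4,g{\left(-5 \right)} \right)} = 24 \left(-6\right) \left(-6 - 44 \left(-2\right)\right) = - 144 \left(-6 + 88\right) = \left(-144\right) 82 = -11808$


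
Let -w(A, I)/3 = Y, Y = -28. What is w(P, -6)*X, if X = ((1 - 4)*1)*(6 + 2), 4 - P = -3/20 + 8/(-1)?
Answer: -2016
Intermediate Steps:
P = 243/20 (P = 4 - (-3/20 + 8/(-1)) = 4 - (-3*1/20 + 8*(-1)) = 4 - (-3/20 - 8) = 4 - 1*(-163/20) = 4 + 163/20 = 243/20 ≈ 12.150)
w(A, I) = 84 (w(A, I) = -3*(-28) = 84)
X = -24 (X = -3*1*8 = -3*8 = -24)
w(P, -6)*X = 84*(-24) = -2016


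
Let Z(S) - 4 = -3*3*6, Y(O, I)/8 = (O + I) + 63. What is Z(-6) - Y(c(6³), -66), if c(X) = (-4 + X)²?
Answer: -359578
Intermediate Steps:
Y(O, I) = 504 + 8*I + 8*O (Y(O, I) = 8*((O + I) + 63) = 8*((I + O) + 63) = 8*(63 + I + O) = 504 + 8*I + 8*O)
Z(S) = -50 (Z(S) = 4 - 3*3*6 = 4 - 9*6 = 4 - 54 = -50)
Z(-6) - Y(c(6³), -66) = -50 - (504 + 8*(-66) + 8*(-4 + 6³)²) = -50 - (504 - 528 + 8*(-4 + 216)²) = -50 - (504 - 528 + 8*212²) = -50 - (504 - 528 + 8*44944) = -50 - (504 - 528 + 359552) = -50 - 1*359528 = -50 - 359528 = -359578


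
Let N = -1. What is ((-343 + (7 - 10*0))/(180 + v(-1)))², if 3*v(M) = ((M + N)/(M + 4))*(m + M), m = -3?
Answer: 571536/165649 ≈ 3.4503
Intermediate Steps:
v(M) = (-1 + M)*(-3 + M)/(3*(4 + M)) (v(M) = (((M - 1)/(M + 4))*(-3 + M))/3 = (((-1 + M)/(4 + M))*(-3 + M))/3 = ((-1 + M)*(-3 + M)/(4 + M))/3 = (-1 + M)*(-3 + M)/(3*(4 + M)))
((-343 + (7 - 10*0))/(180 + v(-1)))² = ((-343 + (7 - 10*0))/(180 + (3 + (-1)² - 4*(-1))/(3*(4 - 1))))² = ((-343 + (7 + 0))/(180 + (⅓)*(3 + 1 + 4)/3))² = ((-343 + 7)/(180 + (⅓)*(⅓)*8))² = (-336/(180 + 8/9))² = (-336/1628/9)² = (-336*9/1628)² = (-756/407)² = 571536/165649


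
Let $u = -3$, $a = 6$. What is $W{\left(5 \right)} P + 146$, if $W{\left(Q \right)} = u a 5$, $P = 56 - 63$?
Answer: $776$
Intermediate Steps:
$P = -7$
$W{\left(Q \right)} = -90$ ($W{\left(Q \right)} = \left(-3\right) 6 \cdot 5 = \left(-18\right) 5 = -90$)
$W{\left(5 \right)} P + 146 = \left(-90\right) \left(-7\right) + 146 = 630 + 146 = 776$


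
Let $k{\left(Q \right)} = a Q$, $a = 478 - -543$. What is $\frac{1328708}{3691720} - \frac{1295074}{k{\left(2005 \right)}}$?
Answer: $- \frac{103052289847}{377866923530} \approx -0.27272$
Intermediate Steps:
$a = 1021$ ($a = 478 + 543 = 1021$)
$k{\left(Q \right)} = 1021 Q$
$\frac{1328708}{3691720} - \frac{1295074}{k{\left(2005 \right)}} = \frac{1328708}{3691720} - \frac{1295074}{1021 \cdot 2005} = 1328708 \cdot \frac{1}{3691720} - \frac{1295074}{2047105} = \frac{332177}{922930} - \frac{1295074}{2047105} = - \frac{103052289847}{377866923530}$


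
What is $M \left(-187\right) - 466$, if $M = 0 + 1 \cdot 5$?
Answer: $-1401$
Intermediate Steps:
$M = 5$ ($M = 0 + 5 = 5$)
$M \left(-187\right) - 466 = 5 \left(-187\right) - 466 = -935 - 466 = -1401$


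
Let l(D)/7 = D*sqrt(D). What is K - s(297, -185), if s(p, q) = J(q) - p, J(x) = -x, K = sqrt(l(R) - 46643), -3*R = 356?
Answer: 112 + sqrt(-419787 - 4984*I*sqrt(267))/3 ≈ 132.85 - 216.97*I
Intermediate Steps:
R = -356/3 (R = -1/3*356 = -356/3 ≈ -118.67)
l(D) = 7*D**(3/2) (l(D) = 7*(D*sqrt(D)) = 7*D**(3/2))
K = sqrt(-46643 - 4984*I*sqrt(267)/9) (K = sqrt(7*(-356/3)**(3/2) - 46643) = sqrt(7*(-712*I*sqrt(267)/9) - 46643) = sqrt(-4984*I*sqrt(267)/9 - 46643) = sqrt(-46643 - 4984*I*sqrt(267)/9) ≈ 20.852 - 216.97*I)
s(p, q) = -p - q (s(p, q) = -q - p = -p - q)
K - s(297, -185) = sqrt(-419787 - 4984*I*sqrt(267))/3 - (-1*297 - 1*(-185)) = sqrt(-419787 - 4984*I*sqrt(267))/3 - (-297 + 185) = sqrt(-419787 - 4984*I*sqrt(267))/3 - 1*(-112) = sqrt(-419787 - 4984*I*sqrt(267))/3 + 112 = 112 + sqrt(-419787 - 4984*I*sqrt(267))/3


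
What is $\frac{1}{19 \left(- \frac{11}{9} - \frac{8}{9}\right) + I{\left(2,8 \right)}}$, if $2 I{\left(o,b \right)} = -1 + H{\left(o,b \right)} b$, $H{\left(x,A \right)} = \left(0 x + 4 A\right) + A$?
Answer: $\frac{18}{2149} \approx 0.008376$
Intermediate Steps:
$H{\left(x,A \right)} = 5 A$ ($H{\left(x,A \right)} = \left(0 + 4 A\right) + A = 4 A + A = 5 A$)
$I{\left(o,b \right)} = - \frac{1}{2} + \frac{5 b^{2}}{2}$ ($I{\left(o,b \right)} = \frac{-1 + 5 b b}{2} = \frac{-1 + 5 b^{2}}{2} = - \frac{1}{2} + \frac{5 b^{2}}{2}$)
$\frac{1}{19 \left(- \frac{11}{9} - \frac{8}{9}\right) + I{\left(2,8 \right)}} = \frac{1}{19 \left(- \frac{11}{9} - \frac{8}{9}\right) - \left(\frac{1}{2} - \frac{5 \cdot 8^{2}}{2}\right)} = \frac{1}{19 \left(\left(-11\right) \frac{1}{9} - \frac{8}{9}\right) + \left(- \frac{1}{2} + \frac{5}{2} \cdot 64\right)} = \frac{1}{19 \left(- \frac{11}{9} - \frac{8}{9}\right) + \left(- \frac{1}{2} + 160\right)} = \frac{1}{19 \left(- \frac{19}{9}\right) + \frac{319}{2}} = \frac{1}{- \frac{361}{9} + \frac{319}{2}} = \frac{1}{\frac{2149}{18}} = \frac{18}{2149}$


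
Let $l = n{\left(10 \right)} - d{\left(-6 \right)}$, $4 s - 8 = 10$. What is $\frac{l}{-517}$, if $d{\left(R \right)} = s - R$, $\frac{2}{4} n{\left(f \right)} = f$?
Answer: $- \frac{19}{1034} \approx -0.018375$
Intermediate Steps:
$s = \frac{9}{2}$ ($s = 2 + \frac{1}{4} \cdot 10 = 2 + \frac{5}{2} = \frac{9}{2} \approx 4.5$)
$n{\left(f \right)} = 2 f$
$d{\left(R \right)} = \frac{9}{2} - R$
$l = \frac{19}{2}$ ($l = 2 \cdot 10 - \left(\frac{9}{2} - -6\right) = 20 - \left(\frac{9}{2} + 6\right) = 20 - \frac{21}{2} = \frac{19}{2} \approx 9.5$)
$\frac{l}{-517} = \frac{19}{2 \left(-517\right)} = \frac{19}{2} \left(- \frac{1}{517}\right) = - \frac{19}{1034}$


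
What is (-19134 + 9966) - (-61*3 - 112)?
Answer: -8873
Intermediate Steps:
(-19134 + 9966) - (-61*3 - 112) = -9168 - (-183 - 112) = -9168 - 1*(-295) = -9168 + 295 = -8873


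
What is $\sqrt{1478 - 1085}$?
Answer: $\sqrt{393} \approx 19.824$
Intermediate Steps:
$\sqrt{1478 - 1085} = \sqrt{393}$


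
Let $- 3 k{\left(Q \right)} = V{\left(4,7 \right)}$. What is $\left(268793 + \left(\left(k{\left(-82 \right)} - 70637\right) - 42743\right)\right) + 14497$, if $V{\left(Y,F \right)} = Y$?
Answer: $\frac{509726}{3} \approx 1.6991 \cdot 10^{5}$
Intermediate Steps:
$k{\left(Q \right)} = - \frac{4}{3}$ ($k{\left(Q \right)} = \left(- \frac{1}{3}\right) 4 = - \frac{4}{3}$)
$\left(268793 + \left(\left(k{\left(-82 \right)} - 70637\right) - 42743\right)\right) + 14497 = \left(268793 - \frac{340144}{3}\right) + 14497 = \frac{466235}{3} + 14497 = \frac{509726}{3}$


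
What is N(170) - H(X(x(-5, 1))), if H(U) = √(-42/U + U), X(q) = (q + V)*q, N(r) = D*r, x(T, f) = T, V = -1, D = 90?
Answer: 15300 - √715/5 ≈ 15295.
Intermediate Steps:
N(r) = 90*r
X(q) = q*(-1 + q) (X(q) = (q - 1)*q = (-1 + q)*q = q*(-1 + q))
H(U) = √(U - 42/U)
N(170) - H(X(x(-5, 1))) = 90*170 - √(-5*(-1 - 5) - 42*(-1/(5*(-1 - 5)))) = 15300 - √(-5*(-6) - 42/((-5*(-6)))) = 15300 - √(30 - 42/30) = 15300 - √(30 - 42*1/30) = 15300 - √(30 - 7/5) = 15300 - √(143/5) = 15300 - √715/5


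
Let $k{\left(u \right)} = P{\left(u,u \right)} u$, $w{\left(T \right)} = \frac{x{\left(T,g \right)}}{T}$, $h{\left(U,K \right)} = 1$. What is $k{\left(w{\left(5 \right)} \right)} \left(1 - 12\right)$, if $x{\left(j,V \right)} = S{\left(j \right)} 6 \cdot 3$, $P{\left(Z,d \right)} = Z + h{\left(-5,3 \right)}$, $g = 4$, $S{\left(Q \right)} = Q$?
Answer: $-3762$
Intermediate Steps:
$P{\left(Z,d \right)} = 1 + Z$ ($P{\left(Z,d \right)} = Z + 1 = 1 + Z$)
$x{\left(j,V \right)} = 18 j$ ($x{\left(j,V \right)} = j 6 \cdot 3 = 6 j 3 = 18 j$)
$w{\left(T \right)} = 18$ ($w{\left(T \right)} = \frac{18 T}{T} = 18$)
$k{\left(u \right)} = u \left(1 + u\right)$ ($k{\left(u \right)} = \left(1 + u\right) u = u \left(1 + u\right)$)
$k{\left(w{\left(5 \right)} \right)} \left(1 - 12\right) = 18 \left(1 + 18\right) \left(1 - 12\right) = 18 \cdot 19 \left(-11\right) = 342 \left(-11\right) = -3762$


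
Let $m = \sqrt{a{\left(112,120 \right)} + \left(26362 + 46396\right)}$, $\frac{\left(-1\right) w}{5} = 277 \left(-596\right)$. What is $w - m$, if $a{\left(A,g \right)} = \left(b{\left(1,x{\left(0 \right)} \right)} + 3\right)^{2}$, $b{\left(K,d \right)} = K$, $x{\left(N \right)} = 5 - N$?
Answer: $825460 - 3 \sqrt{8086} \approx 8.2519 \cdot 10^{5}$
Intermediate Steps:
$a{\left(A,g \right)} = 16$ ($a{\left(A,g \right)} = \left(1 + 3\right)^{2} = 4^{2} = 16$)
$w = 825460$ ($w = - 5 \cdot 277 \left(-596\right) = \left(-5\right) \left(-165092\right) = 825460$)
$m = 3 \sqrt{8086}$ ($m = \sqrt{16 + \left(26362 + 46396\right)} = \sqrt{16 + 72758} = \sqrt{72774} = 3 \sqrt{8086} \approx 269.77$)
$w - m = 825460 - 3 \sqrt{8086}$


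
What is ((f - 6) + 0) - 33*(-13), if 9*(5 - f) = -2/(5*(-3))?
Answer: 57778/135 ≈ 427.99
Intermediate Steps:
f = 673/135 (f = 5 - (-2)/(9*(5*(-3))) = 5 - (-2)/(9*(-15)) = 5 - (-2)*(-1)/(9*15) = 5 - 1/9*2/15 = 5 - 2/135 = 673/135 ≈ 4.9852)
((f - 6) + 0) - 33*(-13) = ((673/135 - 6) + 0) - 33*(-13) = (-137/135 + 0) + 429 = -137/135 + 429 = 57778/135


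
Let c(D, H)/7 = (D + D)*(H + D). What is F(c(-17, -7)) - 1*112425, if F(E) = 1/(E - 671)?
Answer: -566734424/5041 ≈ -1.1243e+5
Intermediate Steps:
c(D, H) = 14*D*(D + H) (c(D, H) = 7*((D + D)*(H + D)) = 7*((2*D)*(D + H)) = 7*(2*D*(D + H)) = 14*D*(D + H))
F(E) = 1/(-671 + E)
F(c(-17, -7)) - 1*112425 = 1/(-671 + 14*(-17)*(-17 - 7)) - 1*112425 = 1/(-671 + 14*(-17)*(-24)) - 112425 = 1/(-671 + 5712) - 112425 = 1/5041 - 112425 = -566734424/5041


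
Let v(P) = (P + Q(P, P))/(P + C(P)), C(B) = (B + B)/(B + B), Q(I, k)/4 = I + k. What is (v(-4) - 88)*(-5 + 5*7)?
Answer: -2280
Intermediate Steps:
Q(I, k) = 4*I + 4*k (Q(I, k) = 4*(I + k) = 4*I + 4*k)
C(B) = 1 (C(B) = (2*B)/((2*B)) = (2*B)*(1/(2*B)) = 1)
v(P) = 9*P/(1 + P) (v(P) = (P + (4*P + 4*P))/(P + 1) = (P + 8*P)/(1 + P) = (9*P)/(1 + P) = 9*P/(1 + P))
(v(-4) - 88)*(-5 + 5*7) = (9*(-4)/(1 - 4) - 88)*(-5 + 5*7) = (9*(-4)/(-3) - 88)*(-5 + 35) = (9*(-4)*(-⅓) - 88)*30 = (12 - 88)*30 = -76*30 = -2280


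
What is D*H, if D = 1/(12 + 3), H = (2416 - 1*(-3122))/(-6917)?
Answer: -1846/34585 ≈ -0.053376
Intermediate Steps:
H = -5538/6917 (H = (2416 + 3122)*(-1/6917) = 5538*(-1/6917) = -5538/6917 ≈ -0.80064)
D = 1/15 ≈ 0.066667
D*H = (1/15)*(-5538/6917) = -1846/34585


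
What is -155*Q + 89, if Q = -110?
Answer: 17139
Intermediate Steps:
-155*Q + 89 = -155*(-110) + 89 = 17050 + 89 = 17139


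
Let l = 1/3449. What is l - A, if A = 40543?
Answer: -139832806/3449 ≈ -40543.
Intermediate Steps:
l = 1/3449 ≈ 0.00028994
l - A = 1/3449 - 1*40543 = 1/3449 - 40543 = -139832806/3449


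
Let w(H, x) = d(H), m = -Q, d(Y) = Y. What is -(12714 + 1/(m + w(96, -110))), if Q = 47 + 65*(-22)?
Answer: -18804007/1479 ≈ -12714.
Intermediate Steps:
Q = -1383 (Q = 47 - 1430 = -1383)
m = 1383 (m = -1*(-1383) = 1383)
w(H, x) = H
-(12714 + 1/(m + w(96, -110))) = -(12714 + 1/(1383 + 96)) = -(12714 + 1/1479) = -1*18804007/1479 = -18804007/1479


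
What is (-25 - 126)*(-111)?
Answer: 16761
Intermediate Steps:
(-25 - 126)*(-111) = -151*(-111) = 16761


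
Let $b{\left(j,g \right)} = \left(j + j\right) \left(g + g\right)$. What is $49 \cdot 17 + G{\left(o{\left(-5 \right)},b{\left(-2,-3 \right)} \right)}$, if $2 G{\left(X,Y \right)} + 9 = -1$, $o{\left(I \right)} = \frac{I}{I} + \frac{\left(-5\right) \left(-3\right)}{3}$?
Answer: $828$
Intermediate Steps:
$o{\left(I \right)} = 6$ ($o{\left(I \right)} = 1 + 15 \cdot \frac{1}{3} = 1 + 5 = 6$)
$b{\left(j,g \right)} = 4 g j$ ($b{\left(j,g \right)} = 2 j 2 g = 4 g j$)
$G{\left(X,Y \right)} = -5$ ($G{\left(X,Y \right)} = - \frac{9}{2} + \frac{1}{2} \left(-1\right) = - \frac{9}{2} - \frac{1}{2} = -5$)
$49 \cdot 17 + G{\left(o{\left(-5 \right)},b{\left(-2,-3 \right)} \right)} = 49 \cdot 17 - 5 = 833 - 5 = 828$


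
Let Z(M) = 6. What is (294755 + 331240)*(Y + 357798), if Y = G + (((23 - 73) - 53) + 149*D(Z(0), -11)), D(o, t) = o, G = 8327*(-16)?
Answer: 141072355215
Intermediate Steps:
G = -133232
Y = -132441 (Y = -133232 + (((23 - 73) - 53) + 149*6) = -133232 + ((-50 - 53) + 894) = -133232 + (-103 + 894) = -133232 + 791 = -132441)
(294755 + 331240)*(Y + 357798) = (294755 + 331240)*(-132441 + 357798) = 625995*225357 = 141072355215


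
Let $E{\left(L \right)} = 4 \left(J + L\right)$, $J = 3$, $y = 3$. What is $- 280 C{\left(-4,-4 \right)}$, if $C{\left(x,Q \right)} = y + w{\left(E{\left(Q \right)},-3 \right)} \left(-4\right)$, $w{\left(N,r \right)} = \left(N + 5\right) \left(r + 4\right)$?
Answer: $280$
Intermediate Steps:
$E{\left(L \right)} = 12 + 4 L$ ($E{\left(L \right)} = 4 \left(3 + L\right) = 12 + 4 L$)
$w{\left(N,r \right)} = \left(4 + r\right) \left(5 + N\right)$ ($w{\left(N,r \right)} = \left(5 + N\right) \left(4 + r\right) = \left(4 + r\right) \left(5 + N\right)$)
$C{\left(x,Q \right)} = -65 - 16 Q$ ($C{\left(x,Q \right)} = 3 + \left(20 + 4 \left(12 + 4 Q\right) + 5 \left(-3\right) + \left(12 + 4 Q\right) \left(-3\right)\right) \left(-4\right) = 3 + \left(20 + \left(48 + 16 Q\right) - 15 - \left(36 + 12 Q\right)\right) \left(-4\right) = 3 + \left(17 + 4 Q\right) \left(-4\right) = 3 - \left(68 + 16 Q\right) = -65 - 16 Q$)
$- 280 C{\left(-4,-4 \right)} = - 280 \left(-65 - -64\right) = - 280 \left(-65 + 64\right) = \left(-280\right) \left(-1\right) = 280$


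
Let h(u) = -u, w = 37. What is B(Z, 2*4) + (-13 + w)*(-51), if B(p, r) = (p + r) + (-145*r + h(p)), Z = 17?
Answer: -2376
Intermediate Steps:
B(p, r) = -144*r (B(p, r) = (p + r) + (-145*r - p) = (p + r) + (-p - 145*r) = -144*r)
B(Z, 2*4) + (-13 + w)*(-51) = -288*4 + (-13 + 37)*(-51) = -144*8 + 24*(-51) = -1152 - 1224 = -2376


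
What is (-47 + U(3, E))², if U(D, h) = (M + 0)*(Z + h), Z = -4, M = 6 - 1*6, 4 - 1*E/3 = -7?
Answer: 2209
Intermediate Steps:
E = 33 (E = 12 - 3*(-7) = 12 + 21 = 33)
M = 0 (M = 6 - 6 = 0)
U(D, h) = 0 (U(D, h) = (0 + 0)*(-4 + h) = 0*(-4 + h) = 0)
(-47 + U(3, E))² = (-47 + 0)² = (-47)² = 2209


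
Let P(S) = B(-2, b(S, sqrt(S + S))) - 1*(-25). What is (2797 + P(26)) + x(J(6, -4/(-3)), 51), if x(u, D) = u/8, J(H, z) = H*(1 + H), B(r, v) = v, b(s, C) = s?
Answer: 11413/4 ≈ 2853.3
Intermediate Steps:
P(S) = 25 + S (P(S) = S - 1*(-25) = S + 25 = 25 + S)
x(u, D) = u/8 (x(u, D) = u*(1/8) = u/8)
(2797 + P(26)) + x(J(6, -4/(-3)), 51) = (2797 + (25 + 26)) + (6*(1 + 6))/8 = (2797 + 51) + (6*7)/8 = 2848 + (1/8)*42 = 2848 + 21/4 = 11413/4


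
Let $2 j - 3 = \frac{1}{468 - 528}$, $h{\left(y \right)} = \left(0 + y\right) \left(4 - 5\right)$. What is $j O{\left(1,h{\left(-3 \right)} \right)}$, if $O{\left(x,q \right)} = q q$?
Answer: $\frac{537}{40} \approx 13.425$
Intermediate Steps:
$h{\left(y \right)} = - y$ ($h{\left(y \right)} = y \left(-1\right) = - y$)
$O{\left(x,q \right)} = q^{2}$
$j = \frac{179}{120}$ ($j = \frac{3}{2} + \frac{1}{2 \left(468 - 528\right)} = \frac{3}{2} + \frac{1}{2 \left(-60\right)} = \frac{3}{2} + \frac{1}{2} \left(- \frac{1}{60}\right) = \frac{3}{2} - \frac{1}{120} = \frac{179}{120} \approx 1.4917$)
$j O{\left(1,h{\left(-3 \right)} \right)} = \frac{179 \left(\left(-1\right) \left(-3\right)\right)^{2}}{120} = \frac{179 \cdot 3^{2}}{120} = \frac{179}{120} \cdot 9 = \frac{537}{40}$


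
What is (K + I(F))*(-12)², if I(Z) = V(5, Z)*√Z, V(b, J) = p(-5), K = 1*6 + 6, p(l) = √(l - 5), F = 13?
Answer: 1728 + 144*I*√130 ≈ 1728.0 + 1641.9*I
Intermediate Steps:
p(l) = √(-5 + l)
K = 12 (K = 6 + 6 = 12)
V(b, J) = I*√10 (V(b, J) = √(-5 - 5) = √(-10) = I*√10)
I(Z) = I*√10*√Z (I(Z) = (I*√10)*√Z = I*√10*√Z)
(K + I(F))*(-12)² = (12 + I*√10*√13)*(-12)² = (12 + I*√130)*144 = 1728 + 144*I*√130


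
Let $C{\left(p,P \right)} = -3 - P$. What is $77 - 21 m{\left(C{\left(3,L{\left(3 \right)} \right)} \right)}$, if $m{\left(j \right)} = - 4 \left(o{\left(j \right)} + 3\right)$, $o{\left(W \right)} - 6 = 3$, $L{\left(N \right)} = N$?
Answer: $1085$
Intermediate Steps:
$o{\left(W \right)} = 9$ ($o{\left(W \right)} = 6 + 3 = 9$)
$m{\left(j \right)} = -48$ ($m{\left(j \right)} = - 4 \left(9 + 3\right) = \left(-4\right) 12 = -48$)
$77 - 21 m{\left(C{\left(3,L{\left(3 \right)} \right)} \right)} = 77 - -1008 = 77 + 1008 = 1085$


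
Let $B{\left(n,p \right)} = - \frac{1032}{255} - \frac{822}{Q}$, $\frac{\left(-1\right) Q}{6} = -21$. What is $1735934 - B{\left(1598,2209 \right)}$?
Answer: $\frac{3098661059}{1785} \approx 1.7359 \cdot 10^{6}$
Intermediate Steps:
$Q = 126$ ($Q = \left(-6\right) \left(-21\right) = 126$)
$B{\left(n,p \right)} = - \frac{18869}{1785}$ ($B{\left(n,p \right)} = - \frac{1032}{255} - \frac{822}{126} = \left(-1032\right) \frac{1}{255} - \frac{137}{21} = - \frac{344}{85} - \frac{137}{21} = - \frac{18869}{1785}$)
$1735934 - B{\left(1598,2209 \right)} = 1735934 - - \frac{18869}{1785} = 1735934 + \frac{18869}{1785} = \frac{3098661059}{1785}$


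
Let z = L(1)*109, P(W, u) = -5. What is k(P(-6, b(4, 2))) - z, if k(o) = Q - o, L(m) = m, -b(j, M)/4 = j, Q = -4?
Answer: -108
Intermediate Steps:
b(j, M) = -4*j
k(o) = -4 - o
z = 109 (z = 1*109 = 109)
k(P(-6, b(4, 2))) - z = (-4 - 1*(-5)) - 1*109 = (-4 + 5) - 109 = 1 - 109 = -108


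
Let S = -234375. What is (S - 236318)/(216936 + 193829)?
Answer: -470693/410765 ≈ -1.1459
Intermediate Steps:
(S - 236318)/(216936 + 193829) = (-234375 - 236318)/(216936 + 193829) = -470693/410765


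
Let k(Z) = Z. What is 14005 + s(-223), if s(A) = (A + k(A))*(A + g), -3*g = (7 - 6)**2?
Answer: 340835/3 ≈ 1.1361e+5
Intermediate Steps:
g = -1/3 (g = -(7 - 6)**2/3 = -1/3*1**2 = -1/3*1 = -1/3 ≈ -0.33333)
s(A) = 2*A*(-1/3 + A) (s(A) = (A + A)*(A - 1/3) = (2*A)*(-1/3 + A) = 2*A*(-1/3 + A))
14005 + s(-223) = 14005 + (2/3)*(-223)*(-1 + 3*(-223)) = 14005 + (2/3)*(-223)*(-1 - 669) = 14005 + (2/3)*(-223)*(-670) = 14005 + 298820/3 = 340835/3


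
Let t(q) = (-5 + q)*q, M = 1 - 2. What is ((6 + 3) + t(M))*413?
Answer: 6195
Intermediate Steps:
M = -1
t(q) = q*(-5 + q)
((6 + 3) + t(M))*413 = ((6 + 3) - (-5 - 1))*413 = (9 - 1*(-6))*413 = (9 + 6)*413 = 15*413 = 6195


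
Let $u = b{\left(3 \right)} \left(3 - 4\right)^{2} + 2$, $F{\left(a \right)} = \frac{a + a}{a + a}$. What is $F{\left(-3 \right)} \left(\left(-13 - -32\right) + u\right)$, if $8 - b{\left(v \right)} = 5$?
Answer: $24$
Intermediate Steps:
$b{\left(v \right)} = 3$ ($b{\left(v \right)} = 8 - 5 = 3$)
$F{\left(a \right)} = 1$ ($F{\left(a \right)} = \frac{2 a}{2 a} = 2 a \frac{1}{2 a} = 1$)
$u = 5$ ($u = 3 \left(3 - 4\right)^{2} + 2 = 3 \left(-1\right)^{2} + 2 = 3 \cdot 1 + 2 = 3 + 2 = 5$)
$F{\left(-3 \right)} \left(\left(-13 - -32\right) + u\right) = 1 \left(\left(-13 - -32\right) + 5\right) = 1 \left(\left(-13 + 32\right) + 5\right) = 1 \left(19 + 5\right) = 1 \cdot 24 = 24$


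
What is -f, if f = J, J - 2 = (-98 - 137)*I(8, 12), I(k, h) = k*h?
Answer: 22558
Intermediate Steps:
I(k, h) = h*k
J = -22558 (J = 2 + (-98 - 137)*(12*8) = 2 - 235*96 = 2 - 22560 = -22558)
f = -22558
-f = -1*(-22558) = 22558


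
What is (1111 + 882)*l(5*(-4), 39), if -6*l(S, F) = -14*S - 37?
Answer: -161433/2 ≈ -80717.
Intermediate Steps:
l(S, F) = 37/6 + 7*S/3 (l(S, F) = -(-14*S - 37)/6 = -(-37 - 14*S)/6 = 37/6 + 7*S/3)
(1111 + 882)*l(5*(-4), 39) = (1111 + 882)*(37/6 + 7*(5*(-4))/3) = 1993*(37/6 + (7/3)*(-20)) = 1993*(37/6 - 140/3) = 1993*(-81/2) = -161433/2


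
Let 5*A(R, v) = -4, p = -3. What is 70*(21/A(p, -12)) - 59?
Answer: -3793/2 ≈ -1896.5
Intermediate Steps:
A(R, v) = -4/5 (A(R, v) = (1/5)*(-4) = -4/5)
70*(21/A(p, -12)) - 59 = 70*(21/(-4/5)) - 59 = 70*(21*(-5/4)) - 59 = 70*(-105/4) - 59 = -3675/2 - 59 = -3793/2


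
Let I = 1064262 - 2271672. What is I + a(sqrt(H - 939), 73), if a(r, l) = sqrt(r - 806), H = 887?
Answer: -1207410 + sqrt(-806 + 2*I*sqrt(13)) ≈ -1.2074e+6 + 28.39*I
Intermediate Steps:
I = -1207410
a(r, l) = sqrt(-806 + r)
I + a(sqrt(H - 939), 73) = -1207410 + sqrt(-806 + sqrt(887 - 939)) = -1207410 + sqrt(-806 + sqrt(-52)) = -1207410 + sqrt(-806 + 2*I*sqrt(13))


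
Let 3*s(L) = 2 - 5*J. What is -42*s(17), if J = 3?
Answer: 182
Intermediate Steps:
s(L) = -13/3 (s(L) = (2 - 5*3)/3 = (2 - 15)/3 = (⅓)*(-13) = -13/3)
-42*s(17) = -42*(-13/3) = 182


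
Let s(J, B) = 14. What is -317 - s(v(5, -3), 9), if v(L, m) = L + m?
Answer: -331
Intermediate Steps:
-317 - s(v(5, -3), 9) = -317 - 1*14 = -317 - 14 = -331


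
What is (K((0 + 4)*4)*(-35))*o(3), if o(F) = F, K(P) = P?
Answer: -1680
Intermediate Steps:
(K((0 + 4)*4)*(-35))*o(3) = (((0 + 4)*4)*(-35))*3 = ((4*4)*(-35))*3 = (16*(-35))*3 = -560*3 = -1680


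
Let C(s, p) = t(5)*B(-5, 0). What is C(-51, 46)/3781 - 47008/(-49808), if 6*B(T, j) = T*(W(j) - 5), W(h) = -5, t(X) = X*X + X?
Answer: 11886828/11770253 ≈ 1.0099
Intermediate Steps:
t(X) = X + X² (t(X) = X² + X = X + X²)
B(T, j) = -5*T/3 (B(T, j) = (T*(-5 - 5))/6 = (T*(-10))/6 = (-10*T)/6 = -5*T/3)
C(s, p) = 250 (C(s, p) = (5*(1 + 5))*(-5/3*(-5)) = (5*6)*(25/3) = 30*(25/3) = 250)
C(-51, 46)/3781 - 47008/(-49808) = 250/3781 - 47008/(-49808) = 250*(1/3781) - 47008*(-1/49808) = 250/3781 + 2938/3113 = 11886828/11770253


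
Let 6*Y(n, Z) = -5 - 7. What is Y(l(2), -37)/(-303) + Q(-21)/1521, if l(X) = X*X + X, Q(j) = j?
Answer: -123/17069 ≈ -0.0072060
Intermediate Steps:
l(X) = X + X² (l(X) = X² + X = X + X²)
Y(n, Z) = -2 (Y(n, Z) = (-5 - 7)/6 = (⅙)*(-12) = -2)
Y(l(2), -37)/(-303) + Q(-21)/1521 = -2/(-303) - 21/1521 = -2*(-1/303) - 21*1/1521 = 2/303 - 7/507 = -123/17069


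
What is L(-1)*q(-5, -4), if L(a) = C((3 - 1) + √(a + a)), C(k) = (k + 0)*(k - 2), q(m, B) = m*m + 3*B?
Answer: -26 + 26*I*√2 ≈ -26.0 + 36.77*I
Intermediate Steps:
q(m, B) = m² + 3*B
C(k) = k*(-2 + k)
L(a) = √2*√a*(2 + √2*√a) (L(a) = ((3 - 1) + √(a + a))*(-2 + ((3 - 1) + √(a + a))) = (2 + √(2*a))*(-2 + (2 + √(2*a))) = (2 + √2*√a)*(-2 + (2 + √2*√a)) = (2 + √2*√a)*(√2*√a) = √2*√a*(2 + √2*√a))
L(-1)*q(-5, -4) = (2*(-1) + 2*√2*√(-1))*((-5)² + 3*(-4)) = (-2 + 2*√2*I)*(25 - 12) = (-2 + 2*I*√2)*13 = -26 + 26*I*√2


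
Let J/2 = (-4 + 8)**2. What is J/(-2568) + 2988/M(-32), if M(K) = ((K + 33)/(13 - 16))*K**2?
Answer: -720385/82176 ≈ -8.7664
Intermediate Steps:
J = 32 (J = 2*(-4 + 8)**2 = 2*4**2 = 2*16 = 32)
M(K) = K**2*(-11 - K/3) (M(K) = ((33 + K)/(-3))*K**2 = ((33 + K)*(-1/3))*K**2 = (-11 - K/3)*K**2 = K**2*(-11 - K/3))
J/(-2568) + 2988/M(-32) = 32/(-2568) + 2988/(((1/3)*(-32)**2*(-33 - 1*(-32)))) = 32*(-1/2568) + 2988/(((1/3)*1024*(-33 + 32))) = -4/321 + 2988/(((1/3)*1024*(-1))) = -4/321 + 2988/(-1024/3) = -4/321 + 2988*(-3/1024) = -4/321 - 2241/256 = -720385/82176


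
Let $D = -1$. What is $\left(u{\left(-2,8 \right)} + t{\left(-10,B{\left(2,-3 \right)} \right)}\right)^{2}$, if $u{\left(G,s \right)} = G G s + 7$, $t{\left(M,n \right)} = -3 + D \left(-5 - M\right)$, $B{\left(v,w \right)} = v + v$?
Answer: $961$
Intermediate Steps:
$B{\left(v,w \right)} = 2 v$
$t{\left(M,n \right)} = 2 + M$ ($t{\left(M,n \right)} = -3 - \left(-5 - M\right) = -3 + \left(5 + M\right) = 2 + M$)
$u{\left(G,s \right)} = 7 + s G^{2}$ ($u{\left(G,s \right)} = G^{2} s + 7 = s G^{2} + 7 = 7 + s G^{2}$)
$\left(u{\left(-2,8 \right)} + t{\left(-10,B{\left(2,-3 \right)} \right)}\right)^{2} = \left(\left(7 + 8 \left(-2\right)^{2}\right) + \left(2 - 10\right)\right)^{2} = \left(\left(7 + 8 \cdot 4\right) - 8\right)^{2} = \left(\left(7 + 32\right) - 8\right)^{2} = \left(39 - 8\right)^{2} = 31^{2} = 961$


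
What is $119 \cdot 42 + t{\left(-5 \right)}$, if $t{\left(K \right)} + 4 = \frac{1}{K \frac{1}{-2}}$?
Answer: $\frac{24972}{5} \approx 4994.4$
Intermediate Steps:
$t{\left(K \right)} = -4 - \frac{2}{K}$ ($t{\left(K \right)} = -4 + \frac{1}{K \frac{1}{-2}} = -4 + \frac{1}{K \left(- \frac{1}{2}\right)} = -4 + \frac{1}{\left(- \frac{1}{2}\right) K} = -4 - \frac{2}{K}$)
$119 \cdot 42 + t{\left(-5 \right)} = 119 \cdot 42 - \left(4 + \frac{2}{-5}\right) = 4998 - \frac{18}{5} = \frac{24972}{5}$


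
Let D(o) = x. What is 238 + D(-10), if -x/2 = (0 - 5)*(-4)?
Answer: 198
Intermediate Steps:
x = -40 (x = -2*(0 - 5)*(-4) = -(-10)*(-4) = -2*20 = -40)
D(o) = -40
238 + D(-10) = 238 - 40 = 198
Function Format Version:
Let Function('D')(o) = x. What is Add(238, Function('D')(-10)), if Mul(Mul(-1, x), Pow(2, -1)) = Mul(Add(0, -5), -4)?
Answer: 198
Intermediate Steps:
x = -40 (x = Mul(-2, Mul(Add(0, -5), -4)) = Mul(-2, Mul(-5, -4)) = Mul(-2, 20) = -40)
Function('D')(o) = -40
Add(238, Function('D')(-10)) = Add(238, -40) = 198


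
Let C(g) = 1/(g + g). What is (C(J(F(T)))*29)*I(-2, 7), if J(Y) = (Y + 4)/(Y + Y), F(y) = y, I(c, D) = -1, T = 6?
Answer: -87/5 ≈ -17.400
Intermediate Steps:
J(Y) = (4 + Y)/(2*Y) (J(Y) = (4 + Y)/((2*Y)) = (4 + Y)*(1/(2*Y)) = (4 + Y)/(2*Y))
C(g) = 1/(2*g)
(C(J(F(T)))*29)*I(-2, 7) = ((1/(2*(((1/2)*(4 + 6)/6))))*29)*(-1) = ((1/(2*(((1/2)*(1/6)*10))))*29)*(-1) = ((1/(2*(5/6)))*29)*(-1) = (((1/2)*(6/5))*29)*(-1) = ((3/5)*29)*(-1) = (87/5)*(-1) = -87/5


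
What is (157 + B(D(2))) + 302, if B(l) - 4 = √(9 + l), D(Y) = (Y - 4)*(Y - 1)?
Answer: 463 + √7 ≈ 465.65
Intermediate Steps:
D(Y) = (-1 + Y)*(-4 + Y) (D(Y) = (-4 + Y)*(-1 + Y) = (-1 + Y)*(-4 + Y))
B(l) = 4 + √(9 + l)
(157 + B(D(2))) + 302 = (157 + (4 + √(9 + (4 + 2² - 5*2)))) + 302 = (157 + (4 + √(9 + (4 + 4 - 10)))) + 302 = (157 + (4 + √(9 - 2))) + 302 = (157 + (4 + √7)) + 302 = (161 + √7) + 302 = 463 + √7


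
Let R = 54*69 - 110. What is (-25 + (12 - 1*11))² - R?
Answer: -3040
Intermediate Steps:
R = 3616 (R = 3726 - 110 = 3616)
(-25 + (12 - 1*11))² - R = (-25 + (12 - 1*11))² - 1*3616 = (-25 + (12 - 11))² - 3616 = (-25 + 1)² - 3616 = (-24)² - 3616 = 576 - 3616 = -3040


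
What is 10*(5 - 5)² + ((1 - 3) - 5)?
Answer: -7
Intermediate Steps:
10*(5 - 5)² + ((1 - 3) - 5) = 10*0² + (-2 - 5) = 10*0 - 7 = 0 - 7 = -7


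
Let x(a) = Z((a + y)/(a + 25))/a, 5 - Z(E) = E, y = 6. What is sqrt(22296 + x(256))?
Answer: sqrt(450692021919)/4496 ≈ 149.32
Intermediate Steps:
Z(E) = 5 - E
x(a) = (5 - (6 + a)/(25 + a))/a (x(a) = (5 - (a + 6)/(a + 25))/a = (5 - (6 + a)/(25 + a))/a)
sqrt(22296 + x(256)) = sqrt(22296 + (119 + 4*256)/(256*(25 + 256))) = sqrt(22296 + (1/256)*(119 + 1024)/281) = sqrt(22296 + (1/256)*(1/281)*1143) = sqrt(22296 + 1143/71936) = sqrt(1603886199/71936) = sqrt(450692021919)/4496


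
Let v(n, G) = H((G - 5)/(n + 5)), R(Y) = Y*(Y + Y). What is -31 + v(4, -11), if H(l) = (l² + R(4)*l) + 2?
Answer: -6701/81 ≈ -82.728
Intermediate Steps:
R(Y) = 2*Y² (R(Y) = Y*(2*Y) = 2*Y²)
H(l) = 2 + l² + 32*l (H(l) = (l² + (2*4²)*l) + 2 = (l² + (2*16)*l) + 2 = (l² + 32*l) + 2 = 2 + l² + 32*l)
v(n, G) = 2 + (-5 + G)²/(5 + n)² + 32*(-5 + G)/(5 + n) (v(n, G) = 2 + ((G - 5)/(n + 5))² + 32*((G - 5)/(n + 5)) = 2 + ((-5 + G)/(5 + n))² + 32*((-5 + G)/(5 + n)) = 2 + (-5 + G)²/(5 + n)² + 32*(-5 + G)/(5 + n))
-31 + v(4, -11) = -31 + ((-5 - 11)² + 2*(5 + 4)² + 32*(-5 - 11)*(5 + 4))/(5 + 4)² = -31 + ((-16)² + 2*9² + 32*(-16)*9)/9² = -31 + (256 + 2*81 - 4608)/81 = -31 + (256 + 162 - 4608)/81 = -31 + (1/81)*(-4190) = -31 - 4190/81 = -6701/81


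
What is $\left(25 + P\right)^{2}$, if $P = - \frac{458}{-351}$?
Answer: $\frac{85248289}{123201} \approx 691.94$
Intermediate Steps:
$P = \frac{458}{351}$ ($P = \left(-458\right) \left(- \frac{1}{351}\right) = \frac{458}{351} \approx 1.3048$)
$\left(25 + P\right)^{2} = \left(25 + \frac{458}{351}\right)^{2} = \left(\frac{9233}{351}\right)^{2} = \frac{85248289}{123201}$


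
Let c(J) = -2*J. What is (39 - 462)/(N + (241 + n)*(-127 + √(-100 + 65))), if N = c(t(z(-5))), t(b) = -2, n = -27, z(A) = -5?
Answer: 821043/52859224 + 45261*I*√35/370014568 ≈ 0.015533 + 0.00072367*I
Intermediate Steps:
N = 4 (N = -2*(-2) = 4)
(39 - 462)/(N + (241 + n)*(-127 + √(-100 + 65))) = (39 - 462)/(4 + (241 - 27)*(-127 + √(-100 + 65))) = -423/(4 + 214*(-127 + √(-35))) = -423/(4 + 214*(-127 + I*√35)) = -423/(4 + (-27178 + 214*I*√35)) = -423/(-27174 + 214*I*√35)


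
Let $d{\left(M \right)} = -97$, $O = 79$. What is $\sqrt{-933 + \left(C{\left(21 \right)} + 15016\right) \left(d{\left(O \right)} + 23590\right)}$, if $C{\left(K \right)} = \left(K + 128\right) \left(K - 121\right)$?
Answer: $3 \sqrt{302695} \approx 1650.5$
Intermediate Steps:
$C{\left(K \right)} = \left(-121 + K\right) \left(128 + K\right)$ ($C{\left(K \right)} = \left(128 + K\right) \left(-121 + K\right) = \left(-121 + K\right) \left(128 + K\right)$)
$\sqrt{-933 + \left(C{\left(21 \right)} + 15016\right) \left(d{\left(O \right)} + 23590\right)} = \sqrt{-933 + \left(\left(-15488 + 21^{2} + 7 \cdot 21\right) + 15016\right) \left(-97 + 23590\right)} = \sqrt{-933 + \left(\left(-15488 + 441 + 147\right) + 15016\right) 23493} = \sqrt{-933 + \left(-14900 + 15016\right) 23493} = \sqrt{-933 + 116 \cdot 23493} = \sqrt{-933 + 2725188} = \sqrt{2724255} = 3 \sqrt{302695}$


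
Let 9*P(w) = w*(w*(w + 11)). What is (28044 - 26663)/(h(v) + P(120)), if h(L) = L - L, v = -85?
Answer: 1381/209600 ≈ 0.0065887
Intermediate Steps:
h(L) = 0
P(w) = w²*(11 + w)/9 (P(w) = (w*(w*(w + 11)))/9 = (w*(w*(11 + w)))/9 = (w²*(11 + w))/9 = w²*(11 + w)/9)
(28044 - 26663)/(h(v) + P(120)) = (28044 - 26663)/(0 + (⅑)*120²*(11 + 120)) = 1381/(0 + (⅑)*14400*131) = 1381/(0 + 209600) = 1381/209600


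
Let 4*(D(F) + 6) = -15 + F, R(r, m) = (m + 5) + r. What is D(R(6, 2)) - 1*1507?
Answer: -3027/2 ≈ -1513.5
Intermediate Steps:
R(r, m) = 5 + m + r (R(r, m) = (5 + m) + r = 5 + m + r)
D(F) = -39/4 + F/4 (D(F) = -6 + (-15 + F)/4 = -6 + (-15/4 + F/4) = -39/4 + F/4)
D(R(6, 2)) - 1*1507 = (-39/4 + (5 + 2 + 6)/4) - 1*1507 = (-39/4 + (¼)*13) - 1507 = (-39/4 + 13/4) - 1507 = -13/2 - 1507 = -3027/2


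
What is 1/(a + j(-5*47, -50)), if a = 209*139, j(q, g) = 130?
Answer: 1/29181 ≈ 3.4269e-5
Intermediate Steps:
a = 29051
1/(a + j(-5*47, -50)) = 1/(29051 + 130) = 1/29181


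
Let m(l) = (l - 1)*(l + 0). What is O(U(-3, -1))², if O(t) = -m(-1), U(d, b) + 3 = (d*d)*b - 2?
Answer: 4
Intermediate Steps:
m(l) = l*(-1 + l) (m(l) = (-1 + l)*l = l*(-1 + l))
U(d, b) = -5 + b*d² (U(d, b) = -3 + ((d*d)*b - 2) = -3 + (d²*b - 2) = -3 + (b*d² - 2) = -3 + (-2 + b*d²) = -5 + b*d²)
O(t) = -2 (O(t) = -(-1)*(-1 - 1) = -(-1)*(-2) = -1*2 = -2)
O(U(-3, -1))² = (-2)² = 4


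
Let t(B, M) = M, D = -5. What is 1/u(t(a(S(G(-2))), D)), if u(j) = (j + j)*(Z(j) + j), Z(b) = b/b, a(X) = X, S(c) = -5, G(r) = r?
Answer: 1/40 ≈ 0.025000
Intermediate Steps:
Z(b) = 1
u(j) = 2*j*(1 + j) (u(j) = (j + j)*(1 + j) = (2*j)*(1 + j) = 2*j*(1 + j))
1/u(t(a(S(G(-2))), D)) = 1/(2*(-5)*(1 - 5)) = 1/(2*(-5)*(-4)) = 1/40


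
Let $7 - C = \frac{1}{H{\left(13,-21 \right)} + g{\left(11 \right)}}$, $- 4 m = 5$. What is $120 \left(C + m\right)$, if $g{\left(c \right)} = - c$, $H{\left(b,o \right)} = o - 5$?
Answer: $\frac{25650}{37} \approx 693.24$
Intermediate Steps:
$H{\left(b,o \right)} = -5 + o$ ($H{\left(b,o \right)} = o - 5 = -5 + o$)
$m = - \frac{5}{4}$ ($m = \left(- \frac{1}{4}\right) 5 = - \frac{5}{4} \approx -1.25$)
$C = \frac{260}{37}$ ($C = 7 - \frac{1}{\left(-5 - 21\right) - 11} = 7 - \frac{1}{-26 - 11} = 7 - \frac{1}{-37} = 7 - - \frac{1}{37} = 7 + \frac{1}{37} = \frac{260}{37} \approx 7.027$)
$120 \left(C + m\right) = 120 \left(\frac{260}{37} - \frac{5}{4}\right) = 120 \cdot \frac{855}{148} = \frac{25650}{37}$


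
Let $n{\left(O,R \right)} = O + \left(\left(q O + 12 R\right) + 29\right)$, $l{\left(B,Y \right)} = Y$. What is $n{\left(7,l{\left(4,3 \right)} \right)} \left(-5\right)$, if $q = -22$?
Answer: $410$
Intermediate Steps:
$n{\left(O,R \right)} = 29 - 21 O + 12 R$ ($n{\left(O,R \right)} = O - \left(-29 - 12 R + 22 O\right) = O + \left(29 - 22 O + 12 R\right) = 29 - 21 O + 12 R$)
$n{\left(7,l{\left(4,3 \right)} \right)} \left(-5\right) = \left(29 - 147 + 12 \cdot 3\right) \left(-5\right) = \left(29 - 147 + 36\right) \left(-5\right) = \left(-82\right) \left(-5\right) = 410$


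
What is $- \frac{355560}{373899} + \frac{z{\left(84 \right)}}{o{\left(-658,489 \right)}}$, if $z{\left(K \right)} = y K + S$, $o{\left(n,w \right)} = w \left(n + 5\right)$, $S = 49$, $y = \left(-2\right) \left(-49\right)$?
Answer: $- \frac{38877536713}{39797435661} \approx -0.97689$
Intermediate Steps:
$y = 98$
$o{\left(n,w \right)} = w \left(5 + n\right)$
$z{\left(K \right)} = 49 + 98 K$ ($z{\left(K \right)} = 98 K + 49 = 49 + 98 K$)
$- \frac{355560}{373899} + \frac{z{\left(84 \right)}}{o{\left(-658,489 \right)}} = - \frac{355560}{373899} + \frac{49 + 98 \cdot 84}{489 \left(5 - 658\right)} = \left(-355560\right) \frac{1}{373899} + \frac{49 + 8232}{489 \left(-653\right)} = - \frac{118520}{124633} + \frac{8281}{-319317} = - \frac{118520}{124633} + 8281 \left(- \frac{1}{319317}\right) = - \frac{118520}{124633} - \frac{8281}{319317} = - \frac{38877536713}{39797435661}$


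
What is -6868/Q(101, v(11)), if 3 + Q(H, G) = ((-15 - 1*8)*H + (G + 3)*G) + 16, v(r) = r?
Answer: 1717/539 ≈ 3.1855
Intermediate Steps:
Q(H, G) = 13 - 23*H + G*(3 + G) (Q(H, G) = -3 + (((-15 - 1*8)*H + (G + 3)*G) + 16) = -3 + (((-15 - 8)*H + (3 + G)*G) + 16) = -3 + ((-23*H + G*(3 + G)) + 16) = -3 + (16 - 23*H + G*(3 + G)) = 13 - 23*H + G*(3 + G))
-6868/Q(101, v(11)) = -6868/(13 + 11**2 - 23*101 + 3*11) = -6868/(13 + 121 - 2323 + 33) = -6868/(-2156) = -6868*(-1/2156) = 1717/539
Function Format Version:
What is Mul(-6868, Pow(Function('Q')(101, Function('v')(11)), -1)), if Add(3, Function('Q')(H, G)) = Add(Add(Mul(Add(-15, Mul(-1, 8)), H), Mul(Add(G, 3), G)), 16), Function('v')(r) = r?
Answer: Rational(1717, 539) ≈ 3.1855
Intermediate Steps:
Function('Q')(H, G) = Add(13, Mul(-23, H), Mul(G, Add(3, G))) (Function('Q')(H, G) = Add(-3, Add(Add(Mul(Add(-15, Mul(-1, 8)), H), Mul(Add(G, 3), G)), 16)) = Add(-3, Add(Add(Mul(Add(-15, -8), H), Mul(Add(3, G), G)), 16)) = Add(-3, Add(Add(Mul(-23, H), Mul(G, Add(3, G))), 16)) = Add(-3, Add(16, Mul(-23, H), Mul(G, Add(3, G)))) = Add(13, Mul(-23, H), Mul(G, Add(3, G))))
Mul(-6868, Pow(Function('Q')(101, Function('v')(11)), -1)) = Mul(-6868, Pow(Add(13, Pow(11, 2), Mul(-23, 101), Mul(3, 11)), -1)) = Mul(-6868, Pow(Add(13, 121, -2323, 33), -1)) = Mul(-6868, Pow(-2156, -1)) = Mul(-6868, Rational(-1, 2156)) = Rational(1717, 539)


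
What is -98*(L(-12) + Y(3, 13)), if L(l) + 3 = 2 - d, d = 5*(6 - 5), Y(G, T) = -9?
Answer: 1470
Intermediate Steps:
d = 5 (d = 5*1 = 5)
L(l) = -6 (L(l) = -3 + (2 - 1*5) = -3 + (2 - 5) = -3 - 3 = -6)
-98*(L(-12) + Y(3, 13)) = -98*(-6 - 9) = -98*(-15) = 1470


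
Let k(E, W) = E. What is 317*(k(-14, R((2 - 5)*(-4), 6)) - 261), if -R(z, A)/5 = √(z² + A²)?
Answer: -87175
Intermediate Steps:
R(z, A) = -5*√(A² + z²) (R(z, A) = -5*√(z² + A²) = -5*√(A² + z²))
317*(k(-14, R((2 - 5)*(-4), 6)) - 261) = 317*(-14 - 261) = 317*(-275) = -87175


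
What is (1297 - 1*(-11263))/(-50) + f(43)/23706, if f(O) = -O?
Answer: -29774951/118530 ≈ -251.20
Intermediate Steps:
(1297 - 1*(-11263))/(-50) + f(43)/23706 = (1297 - 1*(-11263))/(-50) - 1*43/23706 = (1297 + 11263)*(-1/50) - 43*1/23706 = 12560*(-1/50) - 43/23706 = -1256/5 - 43/23706 = -29774951/118530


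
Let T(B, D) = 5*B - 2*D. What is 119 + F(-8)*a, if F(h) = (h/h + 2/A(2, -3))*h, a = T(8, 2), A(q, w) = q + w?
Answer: 407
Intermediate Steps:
T(B, D) = -2*D + 5*B
a = 36 (a = -2*2 + 5*8 = -4 + 40 = 36)
F(h) = -h (F(h) = (h/h + 2/(2 - 3))*h = (1 + 2/(-1))*h = (1 + 2*(-1))*h = (1 - 2)*h = -h)
119 + F(-8)*a = 119 - 1*(-8)*36 = 119 + 8*36 = 119 + 288 = 407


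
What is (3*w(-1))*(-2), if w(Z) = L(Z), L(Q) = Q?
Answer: 6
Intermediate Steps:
w(Z) = Z
(3*w(-1))*(-2) = (3*(-1))*(-2) = -3*(-2) = 6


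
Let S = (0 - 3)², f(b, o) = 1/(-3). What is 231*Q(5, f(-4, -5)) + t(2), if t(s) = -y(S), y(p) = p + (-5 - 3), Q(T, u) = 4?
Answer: 923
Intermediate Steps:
f(b, o) = -⅓
S = 9 (S = (-3)² = 9)
y(p) = -8 + p (y(p) = p - 8 = -8 + p)
t(s) = -1 (t(s) = -(-8 + 9) = -1*1 = -1)
231*Q(5, f(-4, -5)) + t(2) = 231*4 - 1 = 924 - 1 = 923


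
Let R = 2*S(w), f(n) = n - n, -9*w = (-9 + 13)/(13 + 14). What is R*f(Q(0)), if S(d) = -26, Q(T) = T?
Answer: 0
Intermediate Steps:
w = -4/243 (w = -(-9 + 13)/(9*(13 + 14)) = -4/(9*27) = -⅑*4/27 = -4/243 ≈ -0.016461)
f(n) = 0
R = -52 (R = 2*(-26) = -52)
R*f(Q(0)) = -52*0 = 0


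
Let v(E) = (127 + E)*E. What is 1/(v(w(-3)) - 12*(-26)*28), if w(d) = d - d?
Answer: 1/8736 ≈ 0.00011447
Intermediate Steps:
w(d) = 0
v(E) = E*(127 + E)
1/(v(w(-3)) - 12*(-26)*28) = 1/(0*(127 + 0) - 12*(-26)*28) = 1/(0*127 + 312*28) = 1/(0 + 8736) = 1/8736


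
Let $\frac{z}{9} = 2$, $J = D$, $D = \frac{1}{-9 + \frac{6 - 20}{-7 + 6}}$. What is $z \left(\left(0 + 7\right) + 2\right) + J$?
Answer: $\frac{811}{5} \approx 162.2$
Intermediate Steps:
$D = \frac{1}{5}$ ($D = \frac{1}{-9 - \frac{14}{-1}} = \frac{1}{-9 - -14} = \frac{1}{-9 + 14} = \frac{1}{5} \approx 0.2$)
$J = \frac{1}{5} \approx 0.2$
$z = 18$ ($z = 9 \cdot 2 = 18$)
$z \left(\left(0 + 7\right) + 2\right) + J = 18 \left(\left(0 + 7\right) + 2\right) + \frac{1}{5} = 18 \left(7 + 2\right) + \frac{1}{5} = 18 \cdot 9 + \frac{1}{5} = 162 + \frac{1}{5} = \frac{811}{5}$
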